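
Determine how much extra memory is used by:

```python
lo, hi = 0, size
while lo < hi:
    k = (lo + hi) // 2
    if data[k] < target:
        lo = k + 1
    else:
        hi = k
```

Space complexity: O(1).
Only a constant amount of auxiliary storage is used; nothing grows with n.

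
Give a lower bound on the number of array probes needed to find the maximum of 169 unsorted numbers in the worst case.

Adversary: any unprobed cell could hold a value larger than everything seen so far. If fewer than 169 cells are probed, the adversary places the max in an unprobed cell. So all 169 cells must be examined; together with 169-1 comparisons this is tight.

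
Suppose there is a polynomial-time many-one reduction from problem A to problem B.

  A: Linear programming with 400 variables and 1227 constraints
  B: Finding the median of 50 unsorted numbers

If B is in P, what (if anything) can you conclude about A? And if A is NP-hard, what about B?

A poly-time reduction A <=_p B means any A-instance can be transformed to a B-instance in poly time.
If B is in P: compose the reduction with B's poly-time algorithm to solve A in poly time, so A is in P.
If A is NP-hard: every NP problem reduces to A, which reduces to B; composing reductions, every NP problem reduces to B, so B is NP-hard.
(Here in fact A is P and B is P.)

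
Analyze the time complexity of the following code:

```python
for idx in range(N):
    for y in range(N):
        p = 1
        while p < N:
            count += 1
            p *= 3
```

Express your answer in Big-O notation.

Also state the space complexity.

Time complexity: O(n^2 log n).
Space complexity: O(1).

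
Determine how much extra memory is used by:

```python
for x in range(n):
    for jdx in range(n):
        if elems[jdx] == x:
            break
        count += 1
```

Space complexity: O(1).
Only a constant amount of auxiliary storage is used; nothing grows with n.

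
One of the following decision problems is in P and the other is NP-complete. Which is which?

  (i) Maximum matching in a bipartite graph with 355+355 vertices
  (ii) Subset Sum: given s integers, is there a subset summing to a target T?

(i) is P: Hopcroft-Karp runs in O(E sqrt(V)).
(ii) is NP-complete: one of Karp's 21 NP-complete problems.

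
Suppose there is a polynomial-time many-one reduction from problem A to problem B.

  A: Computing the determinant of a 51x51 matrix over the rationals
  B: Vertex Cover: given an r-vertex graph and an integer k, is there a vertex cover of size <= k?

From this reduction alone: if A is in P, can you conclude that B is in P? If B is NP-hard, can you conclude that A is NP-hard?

A poly-time reduction A <=_p B transfers tractability DOWN (B easy => A easy) and hardness UP (A hard => B hard), not the reverse.
From A in P, the reduction alone does NOT give B in P: any problem in P trivially reduces to SAT, yet SAT is not known to be in P.
From B NP-hard, the reduction alone does NOT give A NP-hard: again, easy problems reduce to hard ones.
(Here in fact A is P and B is NP-complete.)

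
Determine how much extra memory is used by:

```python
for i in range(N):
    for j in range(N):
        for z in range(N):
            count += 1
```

Space complexity: O(1).
Only a constant amount of auxiliary storage is used; nothing grows with n.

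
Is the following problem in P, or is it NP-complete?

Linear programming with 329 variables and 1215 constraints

This problem is in P: the ellipsoid and interior-point methods run in polynomial time.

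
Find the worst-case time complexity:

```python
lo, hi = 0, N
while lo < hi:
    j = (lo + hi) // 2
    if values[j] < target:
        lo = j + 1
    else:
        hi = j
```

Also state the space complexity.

Time complexity: O(log n).
Space complexity: O(1).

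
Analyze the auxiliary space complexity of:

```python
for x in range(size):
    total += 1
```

Space complexity: O(1).
Only a constant amount of auxiliary storage is used; nothing grows with n.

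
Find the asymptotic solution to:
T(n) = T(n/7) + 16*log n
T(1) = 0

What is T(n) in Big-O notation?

Each of the log_7(n) levels adds O(log n). T(n) = O(log^2 n).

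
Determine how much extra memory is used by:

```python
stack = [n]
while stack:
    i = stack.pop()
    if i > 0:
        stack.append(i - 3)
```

Space complexity: O(1).
Only a constant amount of auxiliary storage is used; nothing grows with n.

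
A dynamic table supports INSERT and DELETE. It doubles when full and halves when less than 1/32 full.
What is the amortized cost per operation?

Using potential function Phi = |2*num_items - table_size| when load > 1/2, and Phi = table_size/2 - num_items otherwise. The gap of 1/32 vs 1/2 for shrinking prevents thrashing. Both insert and delete have O(1) amortized cost.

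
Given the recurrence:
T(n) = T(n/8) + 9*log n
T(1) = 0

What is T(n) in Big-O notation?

Each of the log_8(n) levels adds O(log n). T(n) = O(log^2 n).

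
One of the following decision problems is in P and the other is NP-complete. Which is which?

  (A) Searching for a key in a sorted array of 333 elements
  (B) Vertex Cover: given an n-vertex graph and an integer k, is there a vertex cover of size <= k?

(A) is P: binary search runs in O(log n).
(B) is NP-complete: one of Karp's 21 NP-complete problems (with k part of the input; for any fixed constant k it is in P).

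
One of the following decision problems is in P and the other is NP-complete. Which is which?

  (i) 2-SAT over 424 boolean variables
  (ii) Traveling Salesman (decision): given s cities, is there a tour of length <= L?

(i) is P: 2-SAT is solvable in linear time via implication-graph SCCs.
(ii) is NP-complete: reduces from Hamiltonian Cycle.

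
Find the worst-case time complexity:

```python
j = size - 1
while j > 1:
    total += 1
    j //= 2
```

Time complexity: O(log n).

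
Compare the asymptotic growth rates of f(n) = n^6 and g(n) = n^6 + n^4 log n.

f(n) = n^6 and g(n) = n^6 + n^4 log n are Theta of each other: the lower-order n^4 log n term is o(n^6); both are Theta(n^6).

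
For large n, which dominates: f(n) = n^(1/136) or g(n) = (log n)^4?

f(n) = n^(1/136) grows faster: any positive power of n dominates any polylog.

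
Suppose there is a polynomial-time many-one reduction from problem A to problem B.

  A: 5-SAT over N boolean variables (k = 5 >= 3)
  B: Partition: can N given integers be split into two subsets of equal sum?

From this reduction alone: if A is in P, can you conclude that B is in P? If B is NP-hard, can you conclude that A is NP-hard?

A poly-time reduction A <=_p B transfers tractability DOWN (B easy => A easy) and hardness UP (A hard => B hard), not the reverse.
From A in P, the reduction alone does NOT give B in P: any problem in P trivially reduces to SAT, yet SAT is not known to be in P.
From B NP-hard, the reduction alone does NOT give A NP-hard: again, easy problems reduce to hard ones.
(Here in fact A is NP-complete and B is NP-complete.)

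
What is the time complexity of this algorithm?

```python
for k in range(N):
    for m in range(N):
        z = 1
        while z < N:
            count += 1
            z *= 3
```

Time complexity: O(n^2 log n).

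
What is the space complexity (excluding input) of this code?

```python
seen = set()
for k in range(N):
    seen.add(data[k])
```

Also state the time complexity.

Space complexity: O(n).
Auxiliary storage grows linearly with the input size n in the worst case.
Time complexity: O(n).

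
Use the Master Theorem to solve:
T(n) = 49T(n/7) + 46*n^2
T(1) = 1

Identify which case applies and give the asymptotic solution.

a=49, b=7, f(n)=46*n^2.
log_7(49) = 2, so n^(log_b(a)) = n^2.
f(n) = Theta(n^2), so Case 2 applies.
T(n) = Theta(n^2 log n).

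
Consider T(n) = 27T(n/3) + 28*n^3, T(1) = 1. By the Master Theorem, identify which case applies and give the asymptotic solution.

a=27, b=3, f(n)=28*n^3.
log_3(27) = 3, so n^(log_b(a)) = n^3.
f(n) = Theta(n^3), so Case 2 applies.
T(n) = Theta(n^3 log n).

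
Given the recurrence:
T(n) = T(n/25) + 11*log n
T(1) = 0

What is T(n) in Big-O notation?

Each of the log_25(n) levels adds O(log n). T(n) = O(log^2 n).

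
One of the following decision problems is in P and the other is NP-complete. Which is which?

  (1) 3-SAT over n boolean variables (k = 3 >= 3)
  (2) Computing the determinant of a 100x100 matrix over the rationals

(1) is NP-complete: 3-SAT is NP-complete (Cook-Levin); k-SAT for k>=3 reduces from 3-SAT.
(2) is P: Gaussian elimination runs in O(n^3).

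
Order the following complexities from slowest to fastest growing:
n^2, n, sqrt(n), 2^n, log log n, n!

Ordered by growth rate: log log n < sqrt(n) < n < n^2 < 2^n < n!.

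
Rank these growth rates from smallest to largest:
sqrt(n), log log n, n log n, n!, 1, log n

Ordered by growth rate: 1 < log log n < log n < sqrt(n) < n log n < n!.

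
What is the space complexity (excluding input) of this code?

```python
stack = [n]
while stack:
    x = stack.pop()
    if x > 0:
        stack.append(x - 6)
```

Space complexity: O(1).
Only a constant amount of auxiliary storage is used; nothing grows with n.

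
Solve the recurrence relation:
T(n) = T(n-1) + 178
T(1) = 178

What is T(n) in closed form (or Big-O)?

Unrolling: T(n) = T(n-1) + 178 = T(n-2) + 2*178 = ... = T(1) + (n-1)*178 = 178 + (n-1)*178 = 178n.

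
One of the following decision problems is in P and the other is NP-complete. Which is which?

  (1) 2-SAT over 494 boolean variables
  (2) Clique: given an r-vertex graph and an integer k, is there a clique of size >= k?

(1) is P: 2-SAT is solvable in linear time via implication-graph SCCs.
(2) is NP-complete: complement of Independent Set / Vertex Cover (with k part of the input).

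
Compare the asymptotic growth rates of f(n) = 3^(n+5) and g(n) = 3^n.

f(n) = 3^(n+5) and g(n) = 3^n are Theta of each other: 3^(n+5) = 3^5 * 3^n = Theta(3^n).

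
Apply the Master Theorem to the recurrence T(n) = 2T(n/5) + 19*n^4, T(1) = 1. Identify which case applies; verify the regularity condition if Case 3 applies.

a=2, b=5, f(n)=19*n^4.
log_5(2) = 0.4307 < 4.
f(n) = Omega(n^(0.4307+epsilon)) for some epsilon > 0, so Case 3 is the candidate.
Regularity: a*f(n/b) = 2*19*(n/5)^4 = (2/625)*19*n^4 <= c*f(n) with c = 2/625 < 1. Satisfied.
Case 3: T(n) = Theta(n^4).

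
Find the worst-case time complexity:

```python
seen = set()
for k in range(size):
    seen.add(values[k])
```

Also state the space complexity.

Time complexity: O(n).
Space complexity: O(n).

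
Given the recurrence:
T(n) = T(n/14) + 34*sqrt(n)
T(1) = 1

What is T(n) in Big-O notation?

Each level contributes sqrt(n/14^k). Geometric series with ratio 1/sqrt(14) < 1 sums to O(sqrt(n)).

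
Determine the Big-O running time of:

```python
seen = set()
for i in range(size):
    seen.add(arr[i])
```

Time complexity: O(n).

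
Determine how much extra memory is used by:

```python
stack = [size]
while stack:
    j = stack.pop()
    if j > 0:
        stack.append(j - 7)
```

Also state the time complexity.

Space complexity: O(1).
Only a constant amount of auxiliary storage is used; nothing grows with n.
Time complexity: O(n).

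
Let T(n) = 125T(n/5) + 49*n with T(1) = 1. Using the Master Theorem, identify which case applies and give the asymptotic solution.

a=125, b=5, f(n)=49*n.
log_5(125) = 3 > 1.
Since f(n) = O(n^1) is polynomially smaller than n^3, Case 1 applies.
T(n) = Theta(n^3).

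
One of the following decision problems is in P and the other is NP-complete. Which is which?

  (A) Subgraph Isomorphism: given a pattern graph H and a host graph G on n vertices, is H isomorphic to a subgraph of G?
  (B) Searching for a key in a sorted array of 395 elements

(A) is NP-complete: generalizes Clique and Hamiltonian Path (pattern size is part of the input).
(B) is P: binary search runs in O(log n).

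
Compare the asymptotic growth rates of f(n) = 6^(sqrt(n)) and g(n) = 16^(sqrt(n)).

g(n) = 16^(sqrt(n)) grows faster: ratio is (16/6)^(sqrt(n)) -> infinity since 16/6 > 1.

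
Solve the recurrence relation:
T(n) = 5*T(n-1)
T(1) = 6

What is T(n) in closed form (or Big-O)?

Each step multiplies by 5. T(n) = T(1)*5^(n-1) = 6*5^(n-1).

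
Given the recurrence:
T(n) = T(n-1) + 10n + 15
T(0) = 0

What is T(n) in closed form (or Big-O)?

Dominant term in sum is 10*sum(i, i=1..n) = 10*n*(n+1)/2 = O(n^2).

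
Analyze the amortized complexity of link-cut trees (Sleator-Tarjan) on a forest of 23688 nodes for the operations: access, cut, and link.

Link-cut trees represent the forest using splay trees over preferred paths. With potential Phi = sum over nodes of log(size of virtual subtree), each access on 23688 nodes is O(log 23688) = O(log n) amortized by the splay-tree access lemma. Cut and link are O(1) plus one access.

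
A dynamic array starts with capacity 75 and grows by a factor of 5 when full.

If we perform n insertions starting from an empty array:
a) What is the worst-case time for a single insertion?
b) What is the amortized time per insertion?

(a) Worst-case single insertion: O(n) -- when the array is full at capacity c, the resize copies all c elements, and c can be Theta(n).
(b) Resizes happen at sizes 75, 375, 1875, ... Total copy cost for n insertions: 75 + 375 + ... = O(n) (geometric series with ratio 1/5). Amortized cost per insertion: O(n)/n = O(1).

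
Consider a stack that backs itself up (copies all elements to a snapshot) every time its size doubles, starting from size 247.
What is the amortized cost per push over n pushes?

Backups occur at sizes 247, 494, 988, ..., copying 247 + 494 + 988 + ... <= 2n elements total (geometric series). Spread over n pushes, the amortized backup cost is O(1) per push.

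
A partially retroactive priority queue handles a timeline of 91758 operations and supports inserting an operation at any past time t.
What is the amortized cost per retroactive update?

Partially retroactive priority queues (Demaine-Iacono-Langerman) allow updates at past times with queries only at the present. With a balanced BST over the m = 91758 timeline events tracking bridges, each retroactive insert or delete is O(log m) amortized.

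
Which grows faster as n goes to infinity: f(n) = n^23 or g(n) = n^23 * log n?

g(n) = n^23 * log n grows faster: extra log n factor -> infinity.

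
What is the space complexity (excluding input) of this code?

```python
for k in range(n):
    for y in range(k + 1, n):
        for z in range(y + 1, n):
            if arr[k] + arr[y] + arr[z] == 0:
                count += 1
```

Space complexity: O(1).
Only a constant amount of auxiliary storage is used; nothing grows with n.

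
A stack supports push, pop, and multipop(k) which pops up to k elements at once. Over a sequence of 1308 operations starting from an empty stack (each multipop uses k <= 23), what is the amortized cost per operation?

Each element is pushed exactly once and popped at most once (whether by pop or as part of a multipop). So the total number of individual pops over the whole sequence is at most the number of pushes, which is at most 1308. Total work <= 2 * 1308, hence O(1) amortized per operation.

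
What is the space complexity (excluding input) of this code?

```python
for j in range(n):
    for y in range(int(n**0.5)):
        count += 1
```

Space complexity: O(1).
Only a constant amount of auxiliary storage is used; nothing grows with n.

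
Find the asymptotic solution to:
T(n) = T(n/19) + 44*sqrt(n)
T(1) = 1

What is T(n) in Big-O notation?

Each level contributes sqrt(n/19^k). Geometric series with ratio 1/sqrt(19) < 1 sums to O(sqrt(n)).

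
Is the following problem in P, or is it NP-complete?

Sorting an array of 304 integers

This problem is in P: merge sort runs in O(n log n).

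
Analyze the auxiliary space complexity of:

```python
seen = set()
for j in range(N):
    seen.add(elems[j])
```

Space complexity: O(n).
Auxiliary storage grows linearly with the input size n in the worst case.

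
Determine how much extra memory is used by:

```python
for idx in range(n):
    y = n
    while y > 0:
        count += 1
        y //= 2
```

Space complexity: O(1).
Only a constant amount of auxiliary storage is used; nothing grows with n.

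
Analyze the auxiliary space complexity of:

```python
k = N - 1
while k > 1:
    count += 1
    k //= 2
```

Space complexity: O(1).
Only a constant amount of auxiliary storage is used; nothing grows with n.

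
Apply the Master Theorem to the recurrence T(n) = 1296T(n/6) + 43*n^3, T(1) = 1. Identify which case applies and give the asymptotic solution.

a=1296, b=6, f(n)=43*n^3.
log_6(1296) = 4 > 3.
Since f(n) = O(n^3) is polynomially smaller than n^4, Case 1 applies.
T(n) = Theta(n^4).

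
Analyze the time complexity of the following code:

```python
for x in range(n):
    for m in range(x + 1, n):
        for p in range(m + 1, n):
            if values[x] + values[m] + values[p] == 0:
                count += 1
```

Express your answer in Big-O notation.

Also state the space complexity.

Time complexity: O(n^3).
Space complexity: O(1).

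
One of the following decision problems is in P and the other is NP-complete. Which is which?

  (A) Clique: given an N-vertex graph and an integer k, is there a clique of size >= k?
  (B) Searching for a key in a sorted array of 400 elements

(A) is NP-complete: complement of Independent Set / Vertex Cover (with k part of the input).
(B) is P: binary search runs in O(log n).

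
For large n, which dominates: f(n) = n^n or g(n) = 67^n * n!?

g(n) = 67^n * n! grows faster: by Stirling n! ~ sqrt(2 pi n)(n/e)^n, so 67^n n! / n^n ~ (67/e)^n sqrt(2 pi n) -> infinity since 67/e > 1.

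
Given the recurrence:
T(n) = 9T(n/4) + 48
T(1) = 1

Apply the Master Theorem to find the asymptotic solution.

a=9, b=4, f(n)=48. log_4(9) = 1.585. Case 1 of Master Theorem: T(n) = O(n^1.585).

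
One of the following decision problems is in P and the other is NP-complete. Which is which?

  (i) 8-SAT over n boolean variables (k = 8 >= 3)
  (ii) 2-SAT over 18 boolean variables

(i) is NP-complete: 3-SAT is NP-complete (Cook-Levin); k-SAT for k>=3 reduces from 3-SAT.
(ii) is P: 2-SAT is solvable in linear time via implication-graph SCCs.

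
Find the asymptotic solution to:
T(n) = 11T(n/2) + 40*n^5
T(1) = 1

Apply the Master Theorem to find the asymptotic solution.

a=11, b=2, f(n)=40*n^5. log_2(11) = 3.459 < 5. Case 3: T(n) = O(n^5).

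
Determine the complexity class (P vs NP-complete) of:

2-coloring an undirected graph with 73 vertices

This problem is in P: 2-coloring is bipartiteness testing via BFS, O(V+E).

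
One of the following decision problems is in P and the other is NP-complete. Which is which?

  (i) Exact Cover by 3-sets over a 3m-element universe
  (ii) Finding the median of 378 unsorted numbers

(i) is NP-complete: one of Karp's 21 NP-complete problems.
(ii) is P: linear-time selection (median-of-medians) runs in O(n).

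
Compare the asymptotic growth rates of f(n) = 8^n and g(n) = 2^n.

f(n) = 8^n grows faster: (8/2)^n -> infinity since 8/2 > 1.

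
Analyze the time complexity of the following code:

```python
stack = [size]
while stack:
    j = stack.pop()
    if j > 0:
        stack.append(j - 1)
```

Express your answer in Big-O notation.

Time complexity: O(n).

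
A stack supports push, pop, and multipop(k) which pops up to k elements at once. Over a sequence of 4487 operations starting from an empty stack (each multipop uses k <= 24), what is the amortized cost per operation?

Each element is pushed exactly once and popped at most once (whether by pop or as part of a multipop). So the total number of individual pops over the whole sequence is at most the number of pushes, which is at most 4487. Total work <= 2 * 4487, hence O(1) amortized per operation.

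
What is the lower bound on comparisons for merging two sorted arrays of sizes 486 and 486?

Adversary argument: with sizes 486 and 486 (differing by at most 1), interleave the two arrays so that every consecutive pair in the output comes from different inputs. Then each of the 971 adjacent output pairs must be directly compared, or the algorithm cannot determine their relative order. So 971 comparisons are necessary; standard merge achieves this.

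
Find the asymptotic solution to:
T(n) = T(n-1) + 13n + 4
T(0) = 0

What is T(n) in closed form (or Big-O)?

Dominant term in sum is 13*sum(i, i=1..n) = 13*n*(n+1)/2 = O(n^2).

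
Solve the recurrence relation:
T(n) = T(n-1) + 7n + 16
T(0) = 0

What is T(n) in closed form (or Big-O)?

Dominant term in sum is 7*sum(i, i=1..n) = 7*n*(n+1)/2 = O(n^2).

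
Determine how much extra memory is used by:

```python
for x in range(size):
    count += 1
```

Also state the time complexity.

Space complexity: O(1).
Only a constant amount of auxiliary storage is used; nothing grows with n.
Time complexity: O(n).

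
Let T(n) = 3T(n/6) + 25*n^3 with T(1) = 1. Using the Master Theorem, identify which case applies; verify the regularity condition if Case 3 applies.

a=3, b=6, f(n)=25*n^3.
log_6(3) = 0.6131 < 3.
f(n) = Omega(n^(0.6131+epsilon)) for some epsilon > 0, so Case 3 is the candidate.
Regularity: a*f(n/b) = 3*25*(n/6)^3 = (3/216)*25*n^3 <= c*f(n) with c = 3/216 < 1. Satisfied.
Case 3: T(n) = Theta(n^3).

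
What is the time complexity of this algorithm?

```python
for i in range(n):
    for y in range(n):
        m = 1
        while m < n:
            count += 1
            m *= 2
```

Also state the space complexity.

Time complexity: O(n^2 log n).
Space complexity: O(1).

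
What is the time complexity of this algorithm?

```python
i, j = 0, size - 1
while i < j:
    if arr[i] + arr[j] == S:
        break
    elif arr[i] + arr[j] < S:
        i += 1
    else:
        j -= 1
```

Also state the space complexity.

Time complexity: O(n).
Space complexity: O(1).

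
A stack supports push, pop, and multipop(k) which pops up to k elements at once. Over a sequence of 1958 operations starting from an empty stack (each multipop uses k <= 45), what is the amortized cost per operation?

Each element is pushed exactly once and popped at most once (whether by pop or as part of a multipop). So the total number of individual pops over the whole sequence is at most the number of pushes, which is at most 1958. Total work <= 2 * 1958, hence O(1) amortized per operation.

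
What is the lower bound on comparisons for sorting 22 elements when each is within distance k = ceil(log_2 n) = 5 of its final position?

Partition the 22 positions into floor(n/k) blocks of k = 5 consecutive positions; any permutation within a block keeps every element within k of its final position, so there are at least (k!)^(n/k) distinguishable inputs. Lower bound: log_2((k!)^(n/k)) = (n/k) * log_2(k!) = Theta(n log k); with k = ceil(log_2 n), this is Omega(n log log n).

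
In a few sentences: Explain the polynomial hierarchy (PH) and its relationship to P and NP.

The polynomial hierarchy is a tower of complexity classes: Sigma_0^P = Pi_0^P = P, Sigma_1^P = NP, Pi_1^P = co-NP, and Sigma_{k+1}^P = NP^{Sigma_k^P}. PH is contained in PSPACE. If any level collapses (Sigma_k = Pi_k), the entire hierarchy collapses to that level.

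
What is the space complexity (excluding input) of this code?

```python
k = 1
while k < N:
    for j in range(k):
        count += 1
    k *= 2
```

Space complexity: O(1).
Only a constant amount of auxiliary storage is used; nothing grows with n.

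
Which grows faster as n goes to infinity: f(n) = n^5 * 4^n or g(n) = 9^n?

g(n) = 9^n grows faster: 9^n / (n^5 4^n) = (9/4)^n / n^5 -> infinity since 9/4 > 1.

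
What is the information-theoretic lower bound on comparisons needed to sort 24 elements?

There are 24! = 620448401733239439360000 possible orderings. Each comparison gives 1 bit. We need at least ceil(log_2(620448401733239439360000)) = 80 comparisons.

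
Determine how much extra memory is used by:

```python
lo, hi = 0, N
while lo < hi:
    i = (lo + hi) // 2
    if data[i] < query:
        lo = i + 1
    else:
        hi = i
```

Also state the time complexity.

Space complexity: O(1).
Only a constant amount of auxiliary storage is used; nothing grows with n.
Time complexity: O(log n).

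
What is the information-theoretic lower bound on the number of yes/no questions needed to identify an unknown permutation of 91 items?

There are 91! = 135200152767840296255166568759495142147586866476906677791741734597153670771559994765685283954750449427751168336768008192000000000000000000000 permutations. Each yes/no question gives at most 1 bit, so at least ceil(log_2(135200152767840296255166568759495142147586866476906677791741734597153670771559994765685283954750449427751168336768008192000000000000000000000)) = 466 questions are needed.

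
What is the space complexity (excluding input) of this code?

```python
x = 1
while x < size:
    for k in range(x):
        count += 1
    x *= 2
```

Space complexity: O(1).
Only a constant amount of auxiliary storage is used; nothing grows with n.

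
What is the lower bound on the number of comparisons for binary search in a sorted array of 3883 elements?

With 3883 possible positions, we need at least ceil(log_2(3883)) = 12 comparisons. Each comparison splits the remaining candidates by at most half.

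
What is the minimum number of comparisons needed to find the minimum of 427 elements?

Finding the minimum requires 426 comparisons, identical reasoning to finding the maximum. Each comparison eliminates one candidate.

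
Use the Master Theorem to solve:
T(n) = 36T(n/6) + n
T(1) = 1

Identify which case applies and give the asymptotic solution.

a=36, b=6, f(n)=n.
log_6(36) = 2 > 1.
Since f(n) = O(n^1) is polynomially smaller than n^2, Case 1 applies.
T(n) = Theta(n^2).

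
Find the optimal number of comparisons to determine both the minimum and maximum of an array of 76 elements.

Naive approach: 150 comparisons (75 for max + 75 for min).
Optimal: Compare elements in pairs first (floor(n/2) = 38 comparisons), then find max among winners and min among losers (37 comparisons each).
Total: ceil(3n/2) - 2 = 112 comparisons. An adversary argument shows this is also a lower bound.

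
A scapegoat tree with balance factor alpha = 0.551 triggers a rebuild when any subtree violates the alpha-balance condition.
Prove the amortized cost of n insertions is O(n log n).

Define potential Phi = c * sum of |size(left(v)) - size(right(v))| over all nodes. An insertion at depth d costs O(d) = O(log n) and increases Phi by O(log n). When a rebuild of subtree of size s occurs, it costs O(s) but reduces Phi by Omega(s). With alpha = 0.551, between rebuilds Omega(s) insertions must occur. Amortized cost per insertion: O(log n).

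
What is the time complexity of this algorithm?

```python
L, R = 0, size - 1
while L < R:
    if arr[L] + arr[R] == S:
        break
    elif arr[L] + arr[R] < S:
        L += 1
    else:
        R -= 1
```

Time complexity: O(n).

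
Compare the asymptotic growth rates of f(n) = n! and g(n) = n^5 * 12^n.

f(n) = n! grows faster: by Stirling n! ~ (n/e)^n sqrt(2*pi*n); (n/e)^n eventually dominates n^5 * 12^n.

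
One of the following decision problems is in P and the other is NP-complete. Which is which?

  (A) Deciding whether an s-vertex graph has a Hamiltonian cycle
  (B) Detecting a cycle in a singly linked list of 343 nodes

(A) is NP-complete: one of Karp's 21 NP-complete problems.
(B) is P: Floyd's tortoise-and-hare runs in O(n) time, O(1) space.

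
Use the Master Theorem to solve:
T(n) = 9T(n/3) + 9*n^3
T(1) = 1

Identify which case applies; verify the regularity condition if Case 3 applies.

a=9, b=3, f(n)=9*n^3.
log_3(9) = 2 < 3.
f(n) = Omega(n^(2+epsilon)) for some epsilon > 0, so Case 3 is the candidate.
Regularity: a*f(n/b) = 9*9*(n/3)^3 = (9/27)*9*n^3 <= c*f(n) with c = 9/27 < 1. Satisfied.
Case 3: T(n) = Theta(n^3).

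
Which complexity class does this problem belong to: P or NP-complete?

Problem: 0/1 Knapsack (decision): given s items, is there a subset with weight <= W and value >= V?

This problem is NP-complete: reduces from Subset Sum.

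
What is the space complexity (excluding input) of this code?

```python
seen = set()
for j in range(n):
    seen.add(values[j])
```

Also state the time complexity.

Space complexity: O(n).
Auxiliary storage grows linearly with the input size n in the worst case.
Time complexity: O(n).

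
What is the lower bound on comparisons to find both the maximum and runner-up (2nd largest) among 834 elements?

Lower bound: finding the max needs 834-1 comparisons. By an adversary weight-doubling argument, the maximum element must personally win at least ceil(log_2(834)) = 10 comparisons in any correct algorithm. The 2nd largest is among those 10 direct losers, and distinguishing it requires 10-1 more comparisons. Total >= 834-1 + 10-1 = 842. A balanced tournament achieves this bound exactly.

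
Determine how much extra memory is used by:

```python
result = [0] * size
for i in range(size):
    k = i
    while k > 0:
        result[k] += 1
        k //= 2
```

Space complexity: O(n).
Auxiliary storage grows linearly with the input size n in the worst case.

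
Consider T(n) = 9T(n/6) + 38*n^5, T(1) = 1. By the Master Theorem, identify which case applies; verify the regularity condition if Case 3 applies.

a=9, b=6, f(n)=38*n^5.
log_6(9) = 1.226 < 5.
f(n) = Omega(n^(1.226+epsilon)) for some epsilon > 0, so Case 3 is the candidate.
Regularity: a*f(n/b) = 9*38*(n/6)^5 = (9/7776)*38*n^5 <= c*f(n) with c = 9/7776 < 1. Satisfied.
Case 3: T(n) = Theta(n^5).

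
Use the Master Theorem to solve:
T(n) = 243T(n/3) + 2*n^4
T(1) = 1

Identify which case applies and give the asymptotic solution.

a=243, b=3, f(n)=2*n^4.
log_3(243) = 5 > 4.
Since f(n) = O(n^4) is polynomially smaller than n^5, Case 1 applies.
T(n) = Theta(n^5).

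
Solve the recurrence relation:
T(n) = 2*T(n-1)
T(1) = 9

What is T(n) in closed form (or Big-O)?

Each step multiplies by 2. T(n) = T(1)*2^(n-1) = 9*2^(n-1).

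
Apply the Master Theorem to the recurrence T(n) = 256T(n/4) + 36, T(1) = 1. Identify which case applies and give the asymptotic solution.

a=256, b=4, f(n)=36.
log_4(256) = 4 > 0.
Since f(n) = O(n^0) is polynomially smaller than n^4, Case 1 applies.
T(n) = Theta(n^4).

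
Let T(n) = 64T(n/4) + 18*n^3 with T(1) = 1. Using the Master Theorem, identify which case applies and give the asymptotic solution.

a=64, b=4, f(n)=18*n^3.
log_4(64) = 3, so n^(log_b(a)) = n^3.
f(n) = Theta(n^3), so Case 2 applies.
T(n) = Theta(n^3 log n).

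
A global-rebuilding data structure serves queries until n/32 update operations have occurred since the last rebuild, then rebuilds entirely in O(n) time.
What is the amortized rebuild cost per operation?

The O(n) rebuild is triggered by n/32 operations, so each contributes O(n)/(n/32) = O(32) = O(1) to the rebuild cost.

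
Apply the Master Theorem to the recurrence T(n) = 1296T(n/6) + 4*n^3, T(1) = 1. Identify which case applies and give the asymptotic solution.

a=1296, b=6, f(n)=4*n^3.
log_6(1296) = 4 > 3.
Since f(n) = O(n^3) is polynomially smaller than n^4, Case 1 applies.
T(n) = Theta(n^4).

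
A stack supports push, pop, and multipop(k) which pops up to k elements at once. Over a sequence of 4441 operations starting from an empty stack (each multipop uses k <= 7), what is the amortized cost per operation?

Each element is pushed exactly once and popped at most once (whether by pop or as part of a multipop). So the total number of individual pops over the whole sequence is at most the number of pushes, which is at most 4441. Total work <= 2 * 4441, hence O(1) amortized per operation.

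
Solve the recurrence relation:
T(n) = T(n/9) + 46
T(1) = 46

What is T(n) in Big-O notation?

Each step divides n by 9 and adds 46. After log_9(n) steps, T(n) = O(log n).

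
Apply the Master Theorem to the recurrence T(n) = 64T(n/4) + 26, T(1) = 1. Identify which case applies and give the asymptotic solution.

a=64, b=4, f(n)=26.
log_4(64) = 3 > 0.
Since f(n) = O(n^0) is polynomially smaller than n^3, Case 1 applies.
T(n) = Theta(n^3).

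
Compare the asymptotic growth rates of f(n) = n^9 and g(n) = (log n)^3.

f(n) = n^9 grows faster: any positive polynomial dominates any polylog.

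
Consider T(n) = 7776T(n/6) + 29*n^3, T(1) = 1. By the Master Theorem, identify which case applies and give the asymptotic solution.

a=7776, b=6, f(n)=29*n^3.
log_6(7776) = 5 > 3.
Since f(n) = O(n^3) is polynomially smaller than n^5, Case 1 applies.
T(n) = Theta(n^5).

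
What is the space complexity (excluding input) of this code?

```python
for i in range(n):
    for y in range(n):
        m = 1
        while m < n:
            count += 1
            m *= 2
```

Space complexity: O(1).
Only a constant amount of auxiliary storage is used; nothing grows with n.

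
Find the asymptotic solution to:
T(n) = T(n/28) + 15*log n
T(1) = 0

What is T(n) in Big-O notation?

Each of the log_28(n) levels adds O(log n). T(n) = O(log^2 n).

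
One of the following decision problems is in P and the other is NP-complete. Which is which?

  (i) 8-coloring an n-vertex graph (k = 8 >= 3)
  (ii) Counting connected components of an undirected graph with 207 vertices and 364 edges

(i) is NP-complete: graph k-coloring for k>=3 is NP-complete by reduction from 3-SAT.
(ii) is P: BFS/DFS visits each vertex and edge once: O(V+E).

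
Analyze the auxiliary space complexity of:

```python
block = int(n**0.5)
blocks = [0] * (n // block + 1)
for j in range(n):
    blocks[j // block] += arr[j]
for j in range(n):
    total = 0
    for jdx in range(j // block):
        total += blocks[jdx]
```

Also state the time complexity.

Space complexity: O(sqrt(n)).
Storage scales with sqrt(n).
Time complexity: O(n * sqrt(n)).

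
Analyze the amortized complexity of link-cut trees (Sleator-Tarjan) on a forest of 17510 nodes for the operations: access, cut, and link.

Link-cut trees represent the forest using splay trees over preferred paths. With potential Phi = sum over nodes of log(size of virtual subtree), each access on 17510 nodes is O(log 17510) = O(log n) amortized by the splay-tree access lemma. Cut and link are O(1) plus one access.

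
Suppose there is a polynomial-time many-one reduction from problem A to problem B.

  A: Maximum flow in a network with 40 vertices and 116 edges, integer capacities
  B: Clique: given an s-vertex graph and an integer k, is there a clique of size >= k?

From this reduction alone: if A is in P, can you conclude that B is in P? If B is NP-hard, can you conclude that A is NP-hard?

A poly-time reduction A <=_p B transfers tractability DOWN (B easy => A easy) and hardness UP (A hard => B hard), not the reverse.
From A in P, the reduction alone does NOT give B in P: any problem in P trivially reduces to SAT, yet SAT is not known to be in P.
From B NP-hard, the reduction alone does NOT give A NP-hard: again, easy problems reduce to hard ones.
(Here in fact A is P and B is NP-complete.)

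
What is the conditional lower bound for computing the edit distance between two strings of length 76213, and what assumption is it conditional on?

Under SETH (the Strong Exponential Time Hypothesis), edit distance on length-76213 strings cannot be computed in O(n^(2-epsilon)) time for any epsilon > 0 (Backurs-Indyk). The reduction is from CNF-SAT via the orthogonal vectors problem.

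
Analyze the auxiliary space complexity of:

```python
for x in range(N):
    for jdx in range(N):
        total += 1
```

Space complexity: O(1).
Only a constant amount of auxiliary storage is used; nothing grows with n.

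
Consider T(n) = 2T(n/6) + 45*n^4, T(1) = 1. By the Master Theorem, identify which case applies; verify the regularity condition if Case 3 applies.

a=2, b=6, f(n)=45*n^4.
log_6(2) = 0.3869 < 4.
f(n) = Omega(n^(0.3869+epsilon)) for some epsilon > 0, so Case 3 is the candidate.
Regularity: a*f(n/b) = 2*45*(n/6)^4 = (2/1296)*45*n^4 <= c*f(n) with c = 2/1296 < 1. Satisfied.
Case 3: T(n) = Theta(n^4).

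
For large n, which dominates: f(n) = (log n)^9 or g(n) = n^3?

g(n) = n^3 grows faster: any positive polynomial dominates any polylog.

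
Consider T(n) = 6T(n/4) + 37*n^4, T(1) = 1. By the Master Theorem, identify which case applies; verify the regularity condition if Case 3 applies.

a=6, b=4, f(n)=37*n^4.
log_4(6) = 1.292 < 4.
f(n) = Omega(n^(1.292+epsilon)) for some epsilon > 0, so Case 3 is the candidate.
Regularity: a*f(n/b) = 6*37*(n/4)^4 = (6/256)*37*n^4 <= c*f(n) with c = 6/256 < 1. Satisfied.
Case 3: T(n) = Theta(n^4).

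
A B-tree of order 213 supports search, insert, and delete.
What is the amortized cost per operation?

B-tree of order 213 has height O(log_213 n). Each operation traverses the tree height. Splits during insert and merges during delete are O(1) each and occur at most once per level. Total cost per operation: O(log_213 n).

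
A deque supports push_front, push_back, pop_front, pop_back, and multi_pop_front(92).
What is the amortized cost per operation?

Assign 2 credits to each push operation. A pop uses 1 saved credit. multi_pop_front(92) uses up to 92 saved credits from previous pushes. Credits never go negative. Amortized cost is O(1).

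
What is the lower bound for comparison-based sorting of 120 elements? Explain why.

A comparison-based sorting algorithm corresponds to a decision tree. With 120! possible permutations, the tree has 120! leaves. The height is at least log_2(120!) = Omega(n log n) by Stirling's approximation.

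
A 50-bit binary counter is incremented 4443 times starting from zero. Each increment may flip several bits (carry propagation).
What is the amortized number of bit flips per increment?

Bit i flips on every 2^i-th increment, so over 4443 increments bit i flips floor(4443/2^i) times. Summing over i: total flips < 2 * 4443. Amortized: < 2 = O(1) per increment.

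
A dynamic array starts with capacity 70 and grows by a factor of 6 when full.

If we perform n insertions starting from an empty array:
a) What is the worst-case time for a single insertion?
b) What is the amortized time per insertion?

(a) Worst-case single insertion: O(n) -- when the array is full at capacity c, the resize copies all c elements, and c can be Theta(n).
(b) Resizes happen at sizes 70, 420, 2520, ... Total copy cost for n insertions: 70 + 420 + ... = O(n) (geometric series with ratio 1/6). Amortized cost per insertion: O(n)/n = O(1).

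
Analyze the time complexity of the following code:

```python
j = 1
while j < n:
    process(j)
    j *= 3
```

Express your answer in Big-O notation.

Time complexity: O(log n).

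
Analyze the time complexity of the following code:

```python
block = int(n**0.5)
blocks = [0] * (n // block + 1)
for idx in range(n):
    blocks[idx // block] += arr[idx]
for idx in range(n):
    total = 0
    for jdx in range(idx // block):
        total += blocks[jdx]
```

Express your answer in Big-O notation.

Time complexity: O(n * sqrt(n)).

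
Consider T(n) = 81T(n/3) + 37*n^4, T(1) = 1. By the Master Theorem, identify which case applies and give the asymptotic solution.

a=81, b=3, f(n)=37*n^4.
log_3(81) = 4, so n^(log_b(a)) = n^4.
f(n) = Theta(n^4), so Case 2 applies.
T(n) = Theta(n^4 log n).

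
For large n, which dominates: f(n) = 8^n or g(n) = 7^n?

f(n) = 8^n grows faster: (8/7)^n -> infinity since 8/7 > 1.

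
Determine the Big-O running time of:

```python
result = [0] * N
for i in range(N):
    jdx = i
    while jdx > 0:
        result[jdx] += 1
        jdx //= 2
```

Time complexity: O(n log n).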